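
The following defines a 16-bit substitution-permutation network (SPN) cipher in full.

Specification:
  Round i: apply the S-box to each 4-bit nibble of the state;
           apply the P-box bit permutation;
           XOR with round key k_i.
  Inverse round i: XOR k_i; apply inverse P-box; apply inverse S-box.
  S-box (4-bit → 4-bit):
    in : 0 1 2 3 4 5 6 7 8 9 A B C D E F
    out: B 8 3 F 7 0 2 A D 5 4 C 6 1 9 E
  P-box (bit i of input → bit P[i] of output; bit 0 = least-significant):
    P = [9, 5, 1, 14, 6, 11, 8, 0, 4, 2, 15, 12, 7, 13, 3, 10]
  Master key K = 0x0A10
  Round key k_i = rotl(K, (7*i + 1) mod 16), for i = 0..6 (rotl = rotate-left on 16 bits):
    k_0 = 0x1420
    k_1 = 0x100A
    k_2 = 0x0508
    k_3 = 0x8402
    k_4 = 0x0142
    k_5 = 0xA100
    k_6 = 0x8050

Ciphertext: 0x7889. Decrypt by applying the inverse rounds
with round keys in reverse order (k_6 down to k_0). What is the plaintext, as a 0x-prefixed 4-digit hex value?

0x2E0F

s_0 = ciphertext = 0x7889
s_1 = InvRound(s_0, k_6) = 0x4801
s_2 = InvRound(s_1, k_5) = 0x6AF1
s_3 = InvRound(s_2, k_4) = 0x2DF3
s_4 = InvRound(s_3, k_3) = 0x2936
s_5 = InvRound(s_4, k_2) = 0xF26C
s_6 = InvRound(s_5, k_1) = 0x6CD3
s_7 = InvRound(s_6, k_0) = 0x2E0F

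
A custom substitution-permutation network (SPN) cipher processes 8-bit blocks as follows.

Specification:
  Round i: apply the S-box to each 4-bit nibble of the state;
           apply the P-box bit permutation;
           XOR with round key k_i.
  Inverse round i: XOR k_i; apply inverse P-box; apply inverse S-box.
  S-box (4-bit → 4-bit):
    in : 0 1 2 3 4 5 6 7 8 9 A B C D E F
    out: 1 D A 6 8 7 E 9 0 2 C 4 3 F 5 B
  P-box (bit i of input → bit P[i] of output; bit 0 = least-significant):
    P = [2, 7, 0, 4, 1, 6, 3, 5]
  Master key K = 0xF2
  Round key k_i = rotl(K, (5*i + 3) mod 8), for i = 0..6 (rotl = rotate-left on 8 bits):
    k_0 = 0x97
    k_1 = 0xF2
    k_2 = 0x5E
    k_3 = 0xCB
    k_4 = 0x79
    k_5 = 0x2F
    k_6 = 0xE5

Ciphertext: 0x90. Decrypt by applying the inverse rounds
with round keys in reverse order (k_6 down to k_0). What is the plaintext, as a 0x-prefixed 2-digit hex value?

0x20

s_0 = ciphertext = 0x90
s_1 = InvRound(s_0, k_6) = 0x21
s_2 = InvRound(s_1, k_5) = 0xE0
s_3 = InvRound(s_2, k_4) = 0xB6
s_4 = InvRound(s_3, k_3) = 0x61
s_5 = InvRound(s_4, k_2) = 0x11
s_6 = InvRound(s_5, k_1) = 0xF3
s_7 = InvRound(s_6, k_0) = 0x20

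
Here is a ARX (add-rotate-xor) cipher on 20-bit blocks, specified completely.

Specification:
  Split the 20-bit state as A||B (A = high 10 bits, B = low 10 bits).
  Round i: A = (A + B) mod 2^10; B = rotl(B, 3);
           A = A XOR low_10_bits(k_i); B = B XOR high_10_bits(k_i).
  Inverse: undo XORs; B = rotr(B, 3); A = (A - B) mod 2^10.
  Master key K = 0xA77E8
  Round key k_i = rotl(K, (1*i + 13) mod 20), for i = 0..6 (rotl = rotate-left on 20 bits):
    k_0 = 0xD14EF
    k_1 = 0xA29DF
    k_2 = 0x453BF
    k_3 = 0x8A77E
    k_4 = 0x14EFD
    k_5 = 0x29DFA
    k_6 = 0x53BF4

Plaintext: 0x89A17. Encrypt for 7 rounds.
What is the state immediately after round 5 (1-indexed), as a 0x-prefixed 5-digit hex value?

0x312AC

s_0 = plaintext = 0x89A17
s_1 = Round(s_0, k_0) = 0x34BF9
s_2 = Round(s_1, k_1) = 0x45145
s_3 = Round(s_2, k_2) = 0x79B3E
s_4 = Round(s_3, k_3) = 0x96BDF
s_5 = Round(s_4, k_4) = 0x312AC
s_6 = Round(s_5, k_5) = 0xA29C2
s_7 = Round(s_6, k_6) = 0xEE35D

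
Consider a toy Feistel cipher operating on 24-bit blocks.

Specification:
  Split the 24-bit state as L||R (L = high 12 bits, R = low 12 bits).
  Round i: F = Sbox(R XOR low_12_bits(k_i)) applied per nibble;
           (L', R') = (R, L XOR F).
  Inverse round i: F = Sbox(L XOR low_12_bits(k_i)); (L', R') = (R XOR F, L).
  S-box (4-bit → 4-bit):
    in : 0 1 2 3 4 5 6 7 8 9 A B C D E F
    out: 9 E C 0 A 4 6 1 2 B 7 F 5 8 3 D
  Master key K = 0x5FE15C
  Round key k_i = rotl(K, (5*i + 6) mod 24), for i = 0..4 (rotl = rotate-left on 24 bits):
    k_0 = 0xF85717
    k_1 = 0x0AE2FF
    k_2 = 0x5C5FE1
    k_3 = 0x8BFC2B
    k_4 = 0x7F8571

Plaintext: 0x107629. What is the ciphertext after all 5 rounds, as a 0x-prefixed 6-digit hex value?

s_0 = plaintext = 0x107629
s_1 = Round(s_0, k_0) = 0x629F04
s_2 = Round(s_1, k_1) = 0xF04EF6
s_3 = Round(s_2, k_2) = 0xEF61E5
s_4 = Round(s_3, k_3) = 0x1E56A5
s_5 = Round(s_4, k_4) = 0x6A516F

0x6A516F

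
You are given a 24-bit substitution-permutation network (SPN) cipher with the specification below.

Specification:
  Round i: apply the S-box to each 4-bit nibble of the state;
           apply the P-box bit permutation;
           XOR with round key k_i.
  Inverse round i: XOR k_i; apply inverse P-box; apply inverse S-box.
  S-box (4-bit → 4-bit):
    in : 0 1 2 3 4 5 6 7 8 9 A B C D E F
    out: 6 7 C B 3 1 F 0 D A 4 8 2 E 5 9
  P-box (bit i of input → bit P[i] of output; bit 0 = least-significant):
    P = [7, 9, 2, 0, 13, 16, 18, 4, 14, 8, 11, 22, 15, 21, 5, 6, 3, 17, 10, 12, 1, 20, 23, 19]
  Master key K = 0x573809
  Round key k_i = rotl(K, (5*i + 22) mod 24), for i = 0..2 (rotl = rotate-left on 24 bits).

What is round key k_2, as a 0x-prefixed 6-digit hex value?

0x380957

K = 0x573809
k_0 = rotl(K, (5*0+22) mod 24) = rotl(K, 22) = 0x55CE02
k_1 = rotl(K, (5*1+22) mod 24) = rotl(K, 3) = 0xB9C04A
k_2 = rotl(K, (5*2+22) mod 24) = rotl(K, 8) = 0x380957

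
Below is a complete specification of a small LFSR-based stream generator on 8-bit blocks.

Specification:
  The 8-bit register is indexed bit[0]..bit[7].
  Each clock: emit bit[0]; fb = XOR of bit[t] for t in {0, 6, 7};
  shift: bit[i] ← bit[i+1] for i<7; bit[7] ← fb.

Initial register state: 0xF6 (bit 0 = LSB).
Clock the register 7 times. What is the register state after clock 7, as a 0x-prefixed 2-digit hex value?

0xF9

reg_0 = 0xF6
clock 1: out=0, reg = 0x7B
clock 2: out=1, reg = 0x3D
clock 3: out=1, reg = 0x9E
clock 4: out=0, reg = 0xCF
clock 5: out=1, reg = 0xE7
clock 6: out=1, reg = 0xF3
clock 7: out=1, reg = 0xF9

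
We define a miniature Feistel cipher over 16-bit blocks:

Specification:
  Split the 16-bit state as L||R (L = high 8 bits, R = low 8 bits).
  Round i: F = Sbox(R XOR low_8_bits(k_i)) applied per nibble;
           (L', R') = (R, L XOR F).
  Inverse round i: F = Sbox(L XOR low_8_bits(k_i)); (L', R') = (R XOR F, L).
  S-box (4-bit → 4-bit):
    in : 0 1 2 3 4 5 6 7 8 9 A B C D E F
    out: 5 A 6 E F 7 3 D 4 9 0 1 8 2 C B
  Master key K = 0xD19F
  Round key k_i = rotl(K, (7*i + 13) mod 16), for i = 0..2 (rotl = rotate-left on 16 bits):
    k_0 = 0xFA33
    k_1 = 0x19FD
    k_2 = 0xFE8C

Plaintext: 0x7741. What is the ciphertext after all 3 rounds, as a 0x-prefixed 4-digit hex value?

0x39B6

s_0 = plaintext = 0x7741
s_1 = Round(s_0, k_0) = 0x41A1
s_2 = Round(s_1, k_1) = 0xA139
s_3 = Round(s_2, k_2) = 0x39B6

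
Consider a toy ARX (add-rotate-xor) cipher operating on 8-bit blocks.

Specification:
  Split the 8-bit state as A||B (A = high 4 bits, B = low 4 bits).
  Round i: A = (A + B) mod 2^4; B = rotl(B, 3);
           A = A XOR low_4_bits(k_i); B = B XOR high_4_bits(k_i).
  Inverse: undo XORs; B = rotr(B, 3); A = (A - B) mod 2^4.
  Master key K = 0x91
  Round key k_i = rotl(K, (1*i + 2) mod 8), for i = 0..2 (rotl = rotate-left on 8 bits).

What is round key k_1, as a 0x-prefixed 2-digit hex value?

K = 0x91
k_0 = rotl(K, (1*0+2) mod 8) = rotl(K, 2) = 0x46
k_1 = rotl(K, (1*1+2) mod 8) = rotl(K, 3) = 0x8C

0x8C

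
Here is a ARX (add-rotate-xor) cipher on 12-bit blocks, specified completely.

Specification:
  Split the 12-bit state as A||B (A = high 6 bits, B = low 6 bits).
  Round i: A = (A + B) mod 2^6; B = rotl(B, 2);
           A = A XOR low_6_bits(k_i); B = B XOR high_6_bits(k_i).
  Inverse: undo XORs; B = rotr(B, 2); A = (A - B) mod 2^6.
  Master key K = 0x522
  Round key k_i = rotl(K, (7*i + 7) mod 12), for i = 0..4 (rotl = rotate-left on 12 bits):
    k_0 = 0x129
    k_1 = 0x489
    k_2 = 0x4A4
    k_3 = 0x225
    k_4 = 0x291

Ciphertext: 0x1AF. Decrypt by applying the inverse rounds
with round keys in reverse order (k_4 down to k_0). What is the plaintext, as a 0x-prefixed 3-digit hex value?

0x60E

s_0 = ciphertext = 0x1AF
s_1 = InvRound(s_0, k_4) = 0xF99
s_2 = InvRound(s_1, k_3) = 0x1D4
s_3 = InvRound(s_2, k_2) = 0x0A1
s_4 = InvRound(s_3, k_1) = 0x3FC
s_5 = InvRound(s_4, k_0) = 0x60E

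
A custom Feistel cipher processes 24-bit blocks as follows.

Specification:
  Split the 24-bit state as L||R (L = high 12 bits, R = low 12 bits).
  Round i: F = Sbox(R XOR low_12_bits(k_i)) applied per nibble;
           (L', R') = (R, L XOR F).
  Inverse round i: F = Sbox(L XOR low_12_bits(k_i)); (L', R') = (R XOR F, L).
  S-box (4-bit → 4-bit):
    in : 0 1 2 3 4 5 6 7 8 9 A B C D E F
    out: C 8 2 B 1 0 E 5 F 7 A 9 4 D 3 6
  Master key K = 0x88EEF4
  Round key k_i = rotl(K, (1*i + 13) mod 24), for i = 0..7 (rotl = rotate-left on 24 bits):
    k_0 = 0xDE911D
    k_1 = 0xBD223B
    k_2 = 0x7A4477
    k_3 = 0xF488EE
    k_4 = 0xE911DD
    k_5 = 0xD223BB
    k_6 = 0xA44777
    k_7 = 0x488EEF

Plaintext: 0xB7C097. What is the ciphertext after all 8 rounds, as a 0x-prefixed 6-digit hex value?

0x8832AE

s_0 = plaintext = 0xB7C097
s_1 = Round(s_0, k_0) = 0x097386
s_2 = Round(s_1, k_1) = 0x38680A
s_3 = Round(s_2, k_2) = 0x80A7DB
s_4 = Round(s_3, k_3) = 0x7DBEBA
s_5 = Round(s_4, k_4) = 0xEBA13E
s_6 = Round(s_5, k_5) = 0x13EC4A
s_7 = Round(s_6, k_6) = 0xC4A883
s_8 = Round(s_7, k_7) = 0x8832AE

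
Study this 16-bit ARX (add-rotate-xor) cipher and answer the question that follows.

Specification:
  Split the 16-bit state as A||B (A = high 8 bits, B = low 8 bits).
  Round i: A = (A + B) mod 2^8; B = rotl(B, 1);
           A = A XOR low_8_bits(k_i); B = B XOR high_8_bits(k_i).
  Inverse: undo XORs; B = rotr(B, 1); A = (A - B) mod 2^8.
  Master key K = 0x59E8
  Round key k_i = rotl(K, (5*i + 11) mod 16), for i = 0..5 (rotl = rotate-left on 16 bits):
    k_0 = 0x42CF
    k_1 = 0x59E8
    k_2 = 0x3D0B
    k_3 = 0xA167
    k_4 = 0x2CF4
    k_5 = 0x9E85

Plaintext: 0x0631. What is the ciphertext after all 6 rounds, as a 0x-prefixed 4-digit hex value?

s_0 = plaintext = 0x0631
s_1 = Round(s_0, k_0) = 0xF820
s_2 = Round(s_1, k_1) = 0xF019
s_3 = Round(s_2, k_2) = 0x020F
s_4 = Round(s_3, k_3) = 0x76BF
s_5 = Round(s_4, k_4) = 0xC153
s_6 = Round(s_5, k_5) = 0x9138

0x9138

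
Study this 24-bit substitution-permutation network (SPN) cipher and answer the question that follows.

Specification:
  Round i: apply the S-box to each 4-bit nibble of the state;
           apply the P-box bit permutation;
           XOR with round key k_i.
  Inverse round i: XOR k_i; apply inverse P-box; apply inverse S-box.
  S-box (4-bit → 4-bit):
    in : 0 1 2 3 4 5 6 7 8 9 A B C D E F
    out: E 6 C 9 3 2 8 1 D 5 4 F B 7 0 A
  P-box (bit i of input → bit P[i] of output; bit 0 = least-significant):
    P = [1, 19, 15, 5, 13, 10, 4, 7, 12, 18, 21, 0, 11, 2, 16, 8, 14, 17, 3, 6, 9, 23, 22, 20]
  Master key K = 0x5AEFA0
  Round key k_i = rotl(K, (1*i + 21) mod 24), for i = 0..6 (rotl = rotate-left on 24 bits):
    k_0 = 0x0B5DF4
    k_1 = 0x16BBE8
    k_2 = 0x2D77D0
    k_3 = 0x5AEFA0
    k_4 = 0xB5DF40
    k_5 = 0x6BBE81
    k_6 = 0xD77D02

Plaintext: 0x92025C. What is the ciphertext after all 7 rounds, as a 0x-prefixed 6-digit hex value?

s_0 = plaintext = 0x92025C
s_1 = Round(s_0, k_0) = 0x625A9B
s_2 = Round(s_1, k_1) = 0x2E1B96
s_3 = Round(s_2, k_2) = 0x5847E5
s_4 = Round(s_3, k_3) = 0xD2B7EC
s_5 = Round(s_4, k_4) = 0x7CC42E
s_6 = Round(s_5, k_5) = 0x6DE555
s_7 = Round(s_6, k_6) = 0xC9390A

0xC9390A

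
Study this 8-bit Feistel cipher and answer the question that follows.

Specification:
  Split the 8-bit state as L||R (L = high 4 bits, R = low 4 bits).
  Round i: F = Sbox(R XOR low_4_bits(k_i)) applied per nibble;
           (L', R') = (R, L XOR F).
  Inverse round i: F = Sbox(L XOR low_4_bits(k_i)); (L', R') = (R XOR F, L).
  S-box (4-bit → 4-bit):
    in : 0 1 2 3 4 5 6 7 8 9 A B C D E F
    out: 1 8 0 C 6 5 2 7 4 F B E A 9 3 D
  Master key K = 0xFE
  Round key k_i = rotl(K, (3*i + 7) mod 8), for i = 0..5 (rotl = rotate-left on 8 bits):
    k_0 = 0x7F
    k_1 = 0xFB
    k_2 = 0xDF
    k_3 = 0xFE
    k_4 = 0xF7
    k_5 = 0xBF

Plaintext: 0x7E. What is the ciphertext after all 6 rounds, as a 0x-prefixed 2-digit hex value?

0x19

s_0 = plaintext = 0x7E
s_1 = Round(s_0, k_0) = 0xEF
s_2 = Round(s_1, k_1) = 0xF8
s_3 = Round(s_2, k_2) = 0x88
s_4 = Round(s_3, k_3) = 0x8A
s_5 = Round(s_4, k_4) = 0xA1
s_6 = Round(s_5, k_5) = 0x19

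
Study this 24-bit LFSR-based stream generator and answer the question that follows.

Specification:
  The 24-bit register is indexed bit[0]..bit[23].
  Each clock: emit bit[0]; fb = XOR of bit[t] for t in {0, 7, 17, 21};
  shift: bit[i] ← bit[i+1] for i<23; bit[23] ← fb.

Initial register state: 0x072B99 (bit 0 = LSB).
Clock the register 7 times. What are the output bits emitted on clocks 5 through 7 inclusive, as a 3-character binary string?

100

reg_0 = 0x072B99
clock 1: out=1, reg = 0x8395CC
clock 2: out=0, reg = 0x41CAE6
clock 3: out=0, reg = 0xA0E573
clock 4: out=1, reg = 0x5072B9
clock 5: out=1, reg = 0x28395C
clock 6: out=0, reg = 0x941CAE
clock 7: out=0, reg = 0xCA0E57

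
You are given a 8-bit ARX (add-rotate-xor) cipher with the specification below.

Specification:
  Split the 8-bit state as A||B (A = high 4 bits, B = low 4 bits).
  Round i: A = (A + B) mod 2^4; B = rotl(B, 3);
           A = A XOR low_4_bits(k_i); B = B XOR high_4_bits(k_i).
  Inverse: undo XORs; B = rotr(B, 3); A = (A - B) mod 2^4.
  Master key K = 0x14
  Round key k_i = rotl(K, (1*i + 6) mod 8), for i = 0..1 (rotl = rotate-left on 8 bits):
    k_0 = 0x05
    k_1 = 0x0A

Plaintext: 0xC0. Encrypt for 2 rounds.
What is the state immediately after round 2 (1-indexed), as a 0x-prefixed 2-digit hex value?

0x30

s_0 = plaintext = 0xC0
s_1 = Round(s_0, k_0) = 0x90
s_2 = Round(s_1, k_1) = 0x30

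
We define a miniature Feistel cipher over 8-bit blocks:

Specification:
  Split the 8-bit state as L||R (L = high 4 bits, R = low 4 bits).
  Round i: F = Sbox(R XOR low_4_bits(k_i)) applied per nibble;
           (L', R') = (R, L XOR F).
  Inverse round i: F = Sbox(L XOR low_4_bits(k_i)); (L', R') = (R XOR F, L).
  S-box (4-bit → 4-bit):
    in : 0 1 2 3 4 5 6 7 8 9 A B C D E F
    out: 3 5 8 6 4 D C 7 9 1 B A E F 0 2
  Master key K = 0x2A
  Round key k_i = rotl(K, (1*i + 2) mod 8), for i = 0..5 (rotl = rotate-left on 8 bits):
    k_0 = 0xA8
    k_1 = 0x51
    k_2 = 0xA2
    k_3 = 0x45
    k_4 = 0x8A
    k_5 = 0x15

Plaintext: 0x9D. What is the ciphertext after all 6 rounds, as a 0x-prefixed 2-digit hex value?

0x67

s_0 = plaintext = 0x9D
s_1 = Round(s_0, k_0) = 0xD4
s_2 = Round(s_1, k_1) = 0x40
s_3 = Round(s_2, k_2) = 0x0C
s_4 = Round(s_3, k_3) = 0xC1
s_5 = Round(s_4, k_4) = 0x16
s_6 = Round(s_5, k_5) = 0x67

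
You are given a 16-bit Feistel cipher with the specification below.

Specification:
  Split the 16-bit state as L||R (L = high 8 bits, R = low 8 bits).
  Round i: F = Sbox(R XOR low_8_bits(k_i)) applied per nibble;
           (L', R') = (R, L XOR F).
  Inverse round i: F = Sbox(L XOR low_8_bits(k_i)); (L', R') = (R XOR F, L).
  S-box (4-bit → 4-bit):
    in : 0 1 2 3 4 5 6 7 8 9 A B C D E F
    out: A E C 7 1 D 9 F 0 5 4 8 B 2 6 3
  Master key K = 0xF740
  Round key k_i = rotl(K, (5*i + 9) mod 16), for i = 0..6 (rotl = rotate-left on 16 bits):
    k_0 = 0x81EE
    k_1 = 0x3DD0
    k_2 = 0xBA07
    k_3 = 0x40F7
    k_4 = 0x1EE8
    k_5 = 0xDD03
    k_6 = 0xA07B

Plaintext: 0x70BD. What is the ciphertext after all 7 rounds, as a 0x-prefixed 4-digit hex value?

s_0 = plaintext = 0x70BD
s_1 = Round(s_0, k_0) = 0xBDA7
s_2 = Round(s_1, k_1) = 0xA742
s_3 = Round(s_2, k_2) = 0x42BA
s_4 = Round(s_3, k_3) = 0xBA50
s_5 = Round(s_4, k_4) = 0x503A
s_6 = Round(s_5, k_5) = 0x3A25
s_7 = Round(s_6, k_6) = 0x25EC

0x25EC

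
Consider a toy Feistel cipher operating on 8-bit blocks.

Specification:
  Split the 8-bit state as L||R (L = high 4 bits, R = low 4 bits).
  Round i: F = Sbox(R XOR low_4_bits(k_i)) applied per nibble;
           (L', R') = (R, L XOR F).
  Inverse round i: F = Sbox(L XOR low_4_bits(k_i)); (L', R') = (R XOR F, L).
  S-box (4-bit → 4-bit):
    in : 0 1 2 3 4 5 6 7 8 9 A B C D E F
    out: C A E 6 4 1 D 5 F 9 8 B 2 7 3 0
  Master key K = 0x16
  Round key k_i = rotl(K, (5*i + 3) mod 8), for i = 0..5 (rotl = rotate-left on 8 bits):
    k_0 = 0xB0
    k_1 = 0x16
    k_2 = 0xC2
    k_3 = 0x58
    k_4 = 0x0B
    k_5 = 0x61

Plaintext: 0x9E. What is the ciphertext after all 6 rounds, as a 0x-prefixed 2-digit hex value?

s_0 = plaintext = 0x9E
s_1 = Round(s_0, k_0) = 0xEA
s_2 = Round(s_1, k_1) = 0xAC
s_3 = Round(s_2, k_2) = 0xC9
s_4 = Round(s_3, k_3) = 0x96
s_5 = Round(s_4, k_4) = 0x6E
s_6 = Round(s_5, k_5) = 0xE6

0xE6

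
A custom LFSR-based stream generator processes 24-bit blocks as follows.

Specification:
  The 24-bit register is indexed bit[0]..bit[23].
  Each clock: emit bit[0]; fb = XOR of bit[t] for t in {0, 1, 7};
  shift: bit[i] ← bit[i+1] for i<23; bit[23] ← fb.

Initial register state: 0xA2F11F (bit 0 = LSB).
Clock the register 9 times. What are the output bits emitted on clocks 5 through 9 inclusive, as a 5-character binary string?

reg_0 = 0xA2F11F
clock 1: out=1, reg = 0x51788F
clock 2: out=1, reg = 0xA8BC47
clock 3: out=1, reg = 0x545E23
clock 4: out=1, reg = 0x2A2F11
clock 5: out=1, reg = 0x951788
clock 6: out=0, reg = 0xCA8BC4
clock 7: out=0, reg = 0xE545E2
clock 8: out=0, reg = 0x72A2F1
clock 9: out=1, reg = 0x395178

10001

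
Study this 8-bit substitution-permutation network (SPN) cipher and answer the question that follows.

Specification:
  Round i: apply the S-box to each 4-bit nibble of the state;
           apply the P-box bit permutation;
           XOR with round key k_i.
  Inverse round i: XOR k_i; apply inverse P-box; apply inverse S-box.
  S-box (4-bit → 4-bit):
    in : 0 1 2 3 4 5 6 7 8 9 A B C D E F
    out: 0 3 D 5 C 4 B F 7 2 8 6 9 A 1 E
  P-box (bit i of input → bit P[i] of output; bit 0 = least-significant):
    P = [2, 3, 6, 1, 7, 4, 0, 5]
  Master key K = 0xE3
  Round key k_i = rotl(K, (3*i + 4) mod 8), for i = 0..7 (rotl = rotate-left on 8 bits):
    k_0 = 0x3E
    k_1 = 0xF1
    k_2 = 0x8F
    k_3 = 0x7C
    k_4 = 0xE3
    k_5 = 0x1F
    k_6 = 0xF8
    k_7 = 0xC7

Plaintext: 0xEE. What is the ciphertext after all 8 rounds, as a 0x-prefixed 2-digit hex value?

s_0 = plaintext = 0xEE
s_1 = Round(s_0, k_0) = 0xBA
s_2 = Round(s_1, k_1) = 0xE2
s_3 = Round(s_2, k_2) = 0x49
s_4 = Round(s_3, k_3) = 0x55
s_5 = Round(s_4, k_4) = 0xA2
s_6 = Round(s_5, k_5) = 0x79
s_7 = Round(s_6, k_6) = 0x41
s_8 = Round(s_7, k_7) = 0xEA

0xEA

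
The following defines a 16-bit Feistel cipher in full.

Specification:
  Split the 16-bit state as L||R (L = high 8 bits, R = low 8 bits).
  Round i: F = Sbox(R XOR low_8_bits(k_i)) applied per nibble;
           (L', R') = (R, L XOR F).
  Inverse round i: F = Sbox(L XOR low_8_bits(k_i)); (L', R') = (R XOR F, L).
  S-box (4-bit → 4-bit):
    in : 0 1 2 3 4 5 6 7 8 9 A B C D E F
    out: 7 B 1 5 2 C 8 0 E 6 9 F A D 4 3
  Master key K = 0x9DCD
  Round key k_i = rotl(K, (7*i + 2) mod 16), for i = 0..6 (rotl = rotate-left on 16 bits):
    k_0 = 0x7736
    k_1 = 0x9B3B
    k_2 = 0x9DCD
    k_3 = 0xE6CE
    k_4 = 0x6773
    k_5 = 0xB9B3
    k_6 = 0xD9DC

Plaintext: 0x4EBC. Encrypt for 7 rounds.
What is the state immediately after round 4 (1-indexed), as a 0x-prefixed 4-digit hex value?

s_0 = plaintext = 0x4EBC
s_1 = Round(s_0, k_0) = 0xBCA7
s_2 = Round(s_1, k_1) = 0xA7D6
s_3 = Round(s_2, k_2) = 0xD618
s_4 = Round(s_3, k_3) = 0x180E
s_5 = Round(s_4, k_4) = 0x0E15
s_6 = Round(s_5, k_5) = 0x1596
s_7 = Round(s_6, k_6) = 0x963C

0x180E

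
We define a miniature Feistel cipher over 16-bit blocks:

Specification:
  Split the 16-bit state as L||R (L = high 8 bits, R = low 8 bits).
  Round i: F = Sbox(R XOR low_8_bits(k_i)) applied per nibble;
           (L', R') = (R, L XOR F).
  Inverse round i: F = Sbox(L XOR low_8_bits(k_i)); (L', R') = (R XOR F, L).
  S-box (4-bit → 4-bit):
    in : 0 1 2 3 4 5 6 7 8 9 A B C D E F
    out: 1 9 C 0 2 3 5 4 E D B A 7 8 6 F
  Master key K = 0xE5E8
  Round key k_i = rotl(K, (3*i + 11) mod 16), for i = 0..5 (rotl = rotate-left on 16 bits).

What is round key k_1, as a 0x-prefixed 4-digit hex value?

K = 0xE5E8
k_0 = rotl(K, (3*0+11) mod 16) = rotl(K, 11) = 0x472F
k_1 = rotl(K, (3*1+11) mod 16) = rotl(K, 14) = 0x397A

0x397A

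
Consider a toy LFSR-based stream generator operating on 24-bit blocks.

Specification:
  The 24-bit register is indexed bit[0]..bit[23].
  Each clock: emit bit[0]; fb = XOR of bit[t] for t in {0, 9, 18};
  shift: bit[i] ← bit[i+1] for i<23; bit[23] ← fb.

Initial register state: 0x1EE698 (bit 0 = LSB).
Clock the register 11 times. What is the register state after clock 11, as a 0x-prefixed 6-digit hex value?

reg_0 = 0x1EE698
clock 1: out=0, reg = 0x0F734C
clock 2: out=0, reg = 0x07B9A6
clock 3: out=0, reg = 0x83DCD3
clock 4: out=1, reg = 0xC1EE69
clock 5: out=1, reg = 0x60F734
clock 6: out=0, reg = 0xB07B9A
clock 7: out=0, reg = 0xD83DCD
clock 8: out=1, reg = 0xEC1EE6
clock 9: out=0, reg = 0x760F73
clock 10: out=1, reg = 0xBB07B9
clock 11: out=1, reg = 0x5D83DC

0x5D83DC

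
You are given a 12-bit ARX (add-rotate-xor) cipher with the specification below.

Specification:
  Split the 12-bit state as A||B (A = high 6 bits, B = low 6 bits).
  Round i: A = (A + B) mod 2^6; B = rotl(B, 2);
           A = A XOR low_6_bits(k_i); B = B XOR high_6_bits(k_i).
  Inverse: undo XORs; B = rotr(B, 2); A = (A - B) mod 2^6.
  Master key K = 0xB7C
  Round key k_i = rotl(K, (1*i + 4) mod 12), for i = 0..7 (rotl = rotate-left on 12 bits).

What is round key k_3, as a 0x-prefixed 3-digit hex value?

0xE5B

K = 0xB7C
k_0 = rotl(K, (1*0+4) mod 12) = rotl(K, 4) = 0x7CB
k_1 = rotl(K, (1*1+4) mod 12) = rotl(K, 5) = 0xF96
k_2 = rotl(K, (1*2+4) mod 12) = rotl(K, 6) = 0xF2D
k_3 = rotl(K, (1*3+4) mod 12) = rotl(K, 7) = 0xE5B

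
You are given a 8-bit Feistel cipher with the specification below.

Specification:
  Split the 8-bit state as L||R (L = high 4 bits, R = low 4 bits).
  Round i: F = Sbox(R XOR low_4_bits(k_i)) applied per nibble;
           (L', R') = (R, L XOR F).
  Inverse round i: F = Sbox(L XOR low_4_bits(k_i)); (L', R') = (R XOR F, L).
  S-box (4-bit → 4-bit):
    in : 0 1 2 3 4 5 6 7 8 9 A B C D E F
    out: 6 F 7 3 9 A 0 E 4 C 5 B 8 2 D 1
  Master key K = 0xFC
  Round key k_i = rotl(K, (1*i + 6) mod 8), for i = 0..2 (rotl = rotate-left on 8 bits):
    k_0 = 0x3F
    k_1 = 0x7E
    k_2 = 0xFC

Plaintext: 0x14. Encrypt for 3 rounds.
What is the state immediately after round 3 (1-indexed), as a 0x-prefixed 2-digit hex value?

s_0 = plaintext = 0x14
s_1 = Round(s_0, k_0) = 0x4A
s_2 = Round(s_1, k_1) = 0xAD
s_3 = Round(s_2, k_2) = 0xD5

0xD5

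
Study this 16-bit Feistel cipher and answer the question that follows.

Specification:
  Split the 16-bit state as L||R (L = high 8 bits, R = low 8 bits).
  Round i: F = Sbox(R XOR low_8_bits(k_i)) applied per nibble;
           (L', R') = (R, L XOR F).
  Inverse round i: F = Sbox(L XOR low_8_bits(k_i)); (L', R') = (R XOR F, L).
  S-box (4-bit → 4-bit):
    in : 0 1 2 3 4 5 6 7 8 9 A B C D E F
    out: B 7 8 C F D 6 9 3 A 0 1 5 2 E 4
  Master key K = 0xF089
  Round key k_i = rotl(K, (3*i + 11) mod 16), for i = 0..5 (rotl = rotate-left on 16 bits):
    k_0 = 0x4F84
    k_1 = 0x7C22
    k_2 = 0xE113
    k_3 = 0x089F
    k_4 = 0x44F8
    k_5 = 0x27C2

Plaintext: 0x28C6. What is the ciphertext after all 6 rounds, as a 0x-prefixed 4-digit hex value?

0xDD18

s_0 = plaintext = 0x28C6
s_1 = Round(s_0, k_0) = 0xC6D0
s_2 = Round(s_1, k_1) = 0xD08E
s_3 = Round(s_2, k_2) = 0x8E72
s_4 = Round(s_3, k_3) = 0x726C
s_5 = Round(s_4, k_4) = 0x6CDD
s_6 = Round(s_5, k_5) = 0xDD18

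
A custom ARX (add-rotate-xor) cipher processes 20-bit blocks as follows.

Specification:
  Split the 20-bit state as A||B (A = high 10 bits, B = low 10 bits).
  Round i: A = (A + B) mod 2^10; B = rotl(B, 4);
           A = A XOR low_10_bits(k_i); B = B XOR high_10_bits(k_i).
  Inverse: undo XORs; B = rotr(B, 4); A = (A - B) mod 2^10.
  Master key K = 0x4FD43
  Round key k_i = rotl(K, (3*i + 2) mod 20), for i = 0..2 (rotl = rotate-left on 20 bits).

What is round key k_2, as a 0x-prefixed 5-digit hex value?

0xD434F

K = 0x4FD43
k_0 = rotl(K, (3*0+2) mod 20) = rotl(K, 2) = 0x3F50D
k_1 = rotl(K, (3*1+2) mod 20) = rotl(K, 5) = 0xFA869
k_2 = rotl(K, (3*2+2) mod 20) = rotl(K, 8) = 0xD434F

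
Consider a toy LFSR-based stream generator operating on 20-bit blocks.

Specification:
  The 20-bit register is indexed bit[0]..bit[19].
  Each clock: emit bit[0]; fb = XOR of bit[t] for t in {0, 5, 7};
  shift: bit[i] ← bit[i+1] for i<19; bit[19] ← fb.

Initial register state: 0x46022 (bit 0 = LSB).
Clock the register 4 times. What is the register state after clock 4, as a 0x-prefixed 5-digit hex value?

reg_0 = 0x46022
clock 1: out=0, reg = 0xA3011
clock 2: out=1, reg = 0xD1808
clock 3: out=0, reg = 0x68C04
clock 4: out=0, reg = 0x34602

0x34602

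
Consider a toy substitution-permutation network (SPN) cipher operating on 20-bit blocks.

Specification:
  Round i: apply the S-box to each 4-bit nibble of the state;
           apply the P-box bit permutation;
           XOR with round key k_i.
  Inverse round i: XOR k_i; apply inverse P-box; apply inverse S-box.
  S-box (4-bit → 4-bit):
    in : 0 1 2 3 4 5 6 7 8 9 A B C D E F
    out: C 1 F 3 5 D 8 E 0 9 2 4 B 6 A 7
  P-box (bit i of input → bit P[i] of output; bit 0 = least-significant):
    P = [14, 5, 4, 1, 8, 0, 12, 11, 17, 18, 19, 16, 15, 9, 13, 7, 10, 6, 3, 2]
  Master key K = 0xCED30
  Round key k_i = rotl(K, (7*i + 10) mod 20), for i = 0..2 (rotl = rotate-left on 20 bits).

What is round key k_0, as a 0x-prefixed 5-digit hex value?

0x4C33B

K = 0xCED30
k_0 = rotl(K, (7*0+10) mod 20) = rotl(K, 10) = 0x4C33B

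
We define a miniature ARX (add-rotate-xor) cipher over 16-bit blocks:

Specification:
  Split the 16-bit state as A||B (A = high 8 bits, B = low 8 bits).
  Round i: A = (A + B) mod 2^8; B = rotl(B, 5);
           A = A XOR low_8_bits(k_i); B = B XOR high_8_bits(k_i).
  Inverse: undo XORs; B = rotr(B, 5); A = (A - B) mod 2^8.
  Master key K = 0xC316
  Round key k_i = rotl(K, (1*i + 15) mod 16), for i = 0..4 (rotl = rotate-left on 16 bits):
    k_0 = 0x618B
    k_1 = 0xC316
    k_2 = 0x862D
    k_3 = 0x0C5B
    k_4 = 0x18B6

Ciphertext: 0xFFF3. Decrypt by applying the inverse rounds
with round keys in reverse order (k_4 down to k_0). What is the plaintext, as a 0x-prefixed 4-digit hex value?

s_0 = ciphertext = 0xFFF3
s_1 = InvRound(s_0, k_4) = 0xEA5F
s_2 = InvRound(s_1, k_3) = 0x179A
s_3 = InvRound(s_2, k_2) = 0x5AE0
s_4 = InvRound(s_3, k_1) = 0x3319
s_5 = InvRound(s_4, k_0) = 0xF5C3

0xF5C3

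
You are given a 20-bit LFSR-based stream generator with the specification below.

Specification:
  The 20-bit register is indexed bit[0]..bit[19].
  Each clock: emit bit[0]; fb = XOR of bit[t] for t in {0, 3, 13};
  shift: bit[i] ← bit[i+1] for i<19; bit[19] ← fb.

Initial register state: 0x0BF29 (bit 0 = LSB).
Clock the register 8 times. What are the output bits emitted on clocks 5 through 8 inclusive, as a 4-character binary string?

0100

reg_0 = 0x0BF29
clock 1: out=1, reg = 0x85F94
clock 2: out=0, reg = 0x42FCA
clock 3: out=0, reg = 0x217E5
clock 4: out=1, reg = 0x90BF2
clock 5: out=0, reg = 0x485F9
clock 6: out=1, reg = 0x242FC
clock 7: out=0, reg = 0x9217E
clock 8: out=0, reg = 0x490BF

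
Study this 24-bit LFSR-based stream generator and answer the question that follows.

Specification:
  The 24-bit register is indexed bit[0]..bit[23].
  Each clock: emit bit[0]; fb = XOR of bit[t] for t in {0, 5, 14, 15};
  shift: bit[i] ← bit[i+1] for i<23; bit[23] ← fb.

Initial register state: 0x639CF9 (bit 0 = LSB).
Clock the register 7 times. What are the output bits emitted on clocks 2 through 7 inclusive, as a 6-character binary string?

001111

reg_0 = 0x639CF9
clock 1: out=1, reg = 0xB1CE7C
clock 2: out=0, reg = 0xD8E73E
clock 3: out=0, reg = 0xEC739F
clock 4: out=1, reg = 0x7639CF
clock 5: out=1, reg = 0xBB1CE7
clock 6: out=1, reg = 0x5D8E73
clock 7: out=1, reg = 0xAEC739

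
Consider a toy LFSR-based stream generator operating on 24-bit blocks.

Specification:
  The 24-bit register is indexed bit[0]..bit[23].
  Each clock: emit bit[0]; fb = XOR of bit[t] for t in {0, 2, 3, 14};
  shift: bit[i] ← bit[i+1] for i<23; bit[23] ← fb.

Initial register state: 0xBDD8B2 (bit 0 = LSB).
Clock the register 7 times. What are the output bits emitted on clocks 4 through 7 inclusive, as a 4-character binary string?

0110

reg_0 = 0xBDD8B2
clock 1: out=0, reg = 0xDEEC59
clock 2: out=1, reg = 0xEF762C
clock 3: out=0, reg = 0xF7BB16
clock 4: out=0, reg = 0xFBDD8B
clock 5: out=1, reg = 0xFDEEC5
clock 6: out=1, reg = 0xFEF762
clock 7: out=0, reg = 0xFF7BB1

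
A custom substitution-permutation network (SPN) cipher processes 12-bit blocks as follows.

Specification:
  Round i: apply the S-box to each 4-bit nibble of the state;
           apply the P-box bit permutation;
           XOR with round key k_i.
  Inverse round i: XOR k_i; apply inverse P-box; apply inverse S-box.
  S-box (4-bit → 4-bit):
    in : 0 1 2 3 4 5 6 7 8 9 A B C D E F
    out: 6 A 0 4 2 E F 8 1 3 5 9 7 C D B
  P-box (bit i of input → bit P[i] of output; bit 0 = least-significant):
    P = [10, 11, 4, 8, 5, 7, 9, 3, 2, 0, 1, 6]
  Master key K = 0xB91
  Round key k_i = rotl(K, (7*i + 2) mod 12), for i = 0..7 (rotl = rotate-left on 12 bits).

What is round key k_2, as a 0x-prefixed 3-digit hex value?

0x91B

K = 0xB91
k_0 = rotl(K, (7*0+2) mod 12) = rotl(K, 2) = 0xE46
k_1 = rotl(K, (7*1+2) mod 12) = rotl(K, 9) = 0x372
k_2 = rotl(K, (7*2+2) mod 12) = rotl(K, 4) = 0x91B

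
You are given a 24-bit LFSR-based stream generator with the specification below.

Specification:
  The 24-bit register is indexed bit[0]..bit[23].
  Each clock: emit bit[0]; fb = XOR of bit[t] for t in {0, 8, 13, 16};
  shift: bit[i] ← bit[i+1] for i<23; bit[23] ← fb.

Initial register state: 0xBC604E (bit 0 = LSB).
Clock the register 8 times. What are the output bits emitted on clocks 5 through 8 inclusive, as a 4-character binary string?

0010

reg_0 = 0xBC604E
clock 1: out=0, reg = 0xDE3027
clock 2: out=1, reg = 0x6F1813
clock 3: out=1, reg = 0x378C09
clock 4: out=1, reg = 0x1BC604
clock 5: out=0, reg = 0x8DE302
clock 6: out=0, reg = 0xC6F181
clock 7: out=1, reg = 0xE378C0
clock 8: out=0, reg = 0x71BC60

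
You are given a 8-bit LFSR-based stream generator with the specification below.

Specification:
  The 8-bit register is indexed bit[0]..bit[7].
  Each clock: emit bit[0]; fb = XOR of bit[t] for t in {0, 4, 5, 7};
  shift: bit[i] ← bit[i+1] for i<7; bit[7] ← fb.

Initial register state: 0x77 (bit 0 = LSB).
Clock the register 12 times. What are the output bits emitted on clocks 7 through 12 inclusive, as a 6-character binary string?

reg_0 = 0x77
clock 1: out=1, reg = 0xBB
clock 2: out=1, reg = 0x5D
clock 3: out=1, reg = 0x2E
clock 4: out=0, reg = 0x97
clock 5: out=1, reg = 0xCB
clock 6: out=1, reg = 0x65
clock 7: out=1, reg = 0x32
clock 8: out=0, reg = 0x19
clock 9: out=1, reg = 0x0C
clock 10: out=0, reg = 0x06
clock 11: out=0, reg = 0x03
clock 12: out=1, reg = 0x81

101001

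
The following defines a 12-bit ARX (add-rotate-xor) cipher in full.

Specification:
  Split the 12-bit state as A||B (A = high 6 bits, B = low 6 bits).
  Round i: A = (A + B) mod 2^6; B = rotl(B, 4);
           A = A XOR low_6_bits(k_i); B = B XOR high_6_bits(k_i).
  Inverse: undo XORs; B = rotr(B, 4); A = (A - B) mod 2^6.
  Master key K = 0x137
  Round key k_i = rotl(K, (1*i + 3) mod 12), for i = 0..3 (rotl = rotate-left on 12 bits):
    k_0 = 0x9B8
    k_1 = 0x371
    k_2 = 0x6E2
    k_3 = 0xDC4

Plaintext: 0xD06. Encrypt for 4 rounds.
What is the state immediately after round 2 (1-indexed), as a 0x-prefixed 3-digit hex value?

0xE3C

s_0 = plaintext = 0xD06
s_1 = Round(s_0, k_0) = 0x087
s_2 = Round(s_1, k_1) = 0xE3C
s_3 = Round(s_2, k_2) = 0x594
s_4 = Round(s_3, k_3) = 0xBB2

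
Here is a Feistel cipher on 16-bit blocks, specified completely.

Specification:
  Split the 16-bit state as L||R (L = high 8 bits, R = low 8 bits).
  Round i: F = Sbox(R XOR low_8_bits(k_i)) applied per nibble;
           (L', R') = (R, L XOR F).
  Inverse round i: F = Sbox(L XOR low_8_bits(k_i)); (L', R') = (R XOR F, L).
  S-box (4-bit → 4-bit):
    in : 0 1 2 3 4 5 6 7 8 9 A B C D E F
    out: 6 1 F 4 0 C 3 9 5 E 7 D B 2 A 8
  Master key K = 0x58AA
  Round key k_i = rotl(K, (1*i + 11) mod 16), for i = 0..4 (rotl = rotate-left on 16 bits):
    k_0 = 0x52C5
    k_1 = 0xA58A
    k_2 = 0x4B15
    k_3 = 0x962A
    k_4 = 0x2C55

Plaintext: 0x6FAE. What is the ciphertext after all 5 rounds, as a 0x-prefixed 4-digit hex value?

s_0 = plaintext = 0x6FAE
s_1 = Round(s_0, k_0) = 0xAE52
s_2 = Round(s_1, k_1) = 0x528B
s_3 = Round(s_2, k_2) = 0x8BB8
s_4 = Round(s_3, k_3) = 0xB864
s_5 = Round(s_4, k_4) = 0x64F9

0x64F9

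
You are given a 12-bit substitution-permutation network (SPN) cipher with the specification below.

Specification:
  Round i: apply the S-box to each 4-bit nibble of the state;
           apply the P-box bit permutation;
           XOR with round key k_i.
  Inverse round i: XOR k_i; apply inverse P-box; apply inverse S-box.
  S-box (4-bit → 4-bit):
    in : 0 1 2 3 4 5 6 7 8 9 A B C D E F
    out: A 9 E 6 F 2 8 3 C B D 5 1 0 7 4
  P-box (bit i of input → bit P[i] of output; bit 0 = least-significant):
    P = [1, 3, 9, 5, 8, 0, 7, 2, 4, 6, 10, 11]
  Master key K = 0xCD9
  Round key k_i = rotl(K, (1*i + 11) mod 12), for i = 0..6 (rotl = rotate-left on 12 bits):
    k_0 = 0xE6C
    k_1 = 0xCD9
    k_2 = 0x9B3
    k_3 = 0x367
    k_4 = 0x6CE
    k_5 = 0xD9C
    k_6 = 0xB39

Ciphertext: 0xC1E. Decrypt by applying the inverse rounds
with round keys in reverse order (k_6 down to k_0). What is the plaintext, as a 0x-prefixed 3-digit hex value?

s_0 = ciphertext = 0xC1E
s_1 = InvRound(s_0, k_6) = 0xF9A
s_2 = InvRound(s_1, k_5) = 0xD6B
s_3 = InvRound(s_2, k_4) = 0x648
s_4 = InvRound(s_3, k_3) = 0xF99
s_5 = InvRound(s_4, k_2) = 0xFD4
s_6 = InvRound(s_5, k_1) = 0xD93
s_7 = InvRound(s_6, k_0) = 0x744

0x744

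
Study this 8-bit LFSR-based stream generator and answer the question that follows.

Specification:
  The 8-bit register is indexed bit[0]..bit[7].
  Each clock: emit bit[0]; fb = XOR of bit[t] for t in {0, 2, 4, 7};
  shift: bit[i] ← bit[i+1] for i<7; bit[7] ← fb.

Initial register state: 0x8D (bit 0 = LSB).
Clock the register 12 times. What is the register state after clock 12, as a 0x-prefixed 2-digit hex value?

0x7E

reg_0 = 0x8D
clock 1: out=1, reg = 0xC6
clock 2: out=0, reg = 0x63
clock 3: out=1, reg = 0xB1
clock 4: out=1, reg = 0xD8
clock 5: out=0, reg = 0x6C
clock 6: out=0, reg = 0xB6
clock 7: out=0, reg = 0xDB
clock 8: out=1, reg = 0xED
clock 9: out=1, reg = 0xF6
clock 10: out=0, reg = 0xFB
clock 11: out=1, reg = 0xFD
clock 12: out=1, reg = 0x7E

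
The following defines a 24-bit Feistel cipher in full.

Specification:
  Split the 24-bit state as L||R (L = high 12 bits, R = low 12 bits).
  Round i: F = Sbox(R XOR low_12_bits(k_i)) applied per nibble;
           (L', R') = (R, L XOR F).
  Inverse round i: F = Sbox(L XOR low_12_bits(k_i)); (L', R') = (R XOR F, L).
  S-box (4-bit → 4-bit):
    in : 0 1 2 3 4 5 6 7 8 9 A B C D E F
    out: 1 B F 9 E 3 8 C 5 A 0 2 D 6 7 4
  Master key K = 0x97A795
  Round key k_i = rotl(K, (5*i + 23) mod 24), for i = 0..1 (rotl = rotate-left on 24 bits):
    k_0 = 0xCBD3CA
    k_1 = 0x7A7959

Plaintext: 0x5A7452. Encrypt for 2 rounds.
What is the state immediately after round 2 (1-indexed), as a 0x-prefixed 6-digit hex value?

0x902560

s_0 = plaintext = 0x5A7452
s_1 = Round(s_0, k_0) = 0x452902
s_2 = Round(s_1, k_1) = 0x902560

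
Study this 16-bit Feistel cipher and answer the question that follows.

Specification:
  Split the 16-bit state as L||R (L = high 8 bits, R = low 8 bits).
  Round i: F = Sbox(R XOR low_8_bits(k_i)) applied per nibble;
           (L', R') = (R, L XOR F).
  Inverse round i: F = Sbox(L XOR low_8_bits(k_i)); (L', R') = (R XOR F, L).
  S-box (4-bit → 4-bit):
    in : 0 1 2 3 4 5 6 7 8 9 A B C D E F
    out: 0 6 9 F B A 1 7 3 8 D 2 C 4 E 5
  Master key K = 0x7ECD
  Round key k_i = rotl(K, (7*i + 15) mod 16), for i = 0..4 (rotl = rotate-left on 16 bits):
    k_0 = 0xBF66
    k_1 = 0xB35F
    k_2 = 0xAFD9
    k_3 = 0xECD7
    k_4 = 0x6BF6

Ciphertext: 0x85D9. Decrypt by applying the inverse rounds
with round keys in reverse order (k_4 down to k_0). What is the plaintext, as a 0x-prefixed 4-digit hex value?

s_0 = ciphertext = 0x85D9
s_1 = InvRound(s_0, k_4) = 0xA685
s_2 = InvRound(s_1, k_3) = 0xF3A6
s_3 = InvRound(s_2, k_2) = 0x3BF3
s_4 = InvRound(s_3, k_1) = 0xE83B
s_5 = InvRound(s_4, k_0) = 0x05E8

0x05E8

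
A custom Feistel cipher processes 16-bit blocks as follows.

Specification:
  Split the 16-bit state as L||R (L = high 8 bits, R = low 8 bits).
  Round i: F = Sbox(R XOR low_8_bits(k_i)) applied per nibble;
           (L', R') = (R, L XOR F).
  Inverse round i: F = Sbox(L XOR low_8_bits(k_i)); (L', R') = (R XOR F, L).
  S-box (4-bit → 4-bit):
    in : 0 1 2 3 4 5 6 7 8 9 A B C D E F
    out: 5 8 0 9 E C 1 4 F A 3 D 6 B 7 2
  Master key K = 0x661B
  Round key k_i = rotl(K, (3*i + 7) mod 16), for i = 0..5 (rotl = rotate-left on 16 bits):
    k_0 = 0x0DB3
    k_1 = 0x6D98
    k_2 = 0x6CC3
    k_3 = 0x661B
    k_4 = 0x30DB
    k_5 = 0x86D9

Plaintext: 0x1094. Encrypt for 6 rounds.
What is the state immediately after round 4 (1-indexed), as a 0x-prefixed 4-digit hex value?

0x2CF6

s_0 = plaintext = 0x1094
s_1 = Round(s_0, k_0) = 0x9414
s_2 = Round(s_1, k_1) = 0x1462
s_3 = Round(s_2, k_2) = 0x622C
s_4 = Round(s_3, k_3) = 0x2CF6
s_5 = Round(s_4, k_4) = 0xF627
s_6 = Round(s_5, k_5) = 0x27D1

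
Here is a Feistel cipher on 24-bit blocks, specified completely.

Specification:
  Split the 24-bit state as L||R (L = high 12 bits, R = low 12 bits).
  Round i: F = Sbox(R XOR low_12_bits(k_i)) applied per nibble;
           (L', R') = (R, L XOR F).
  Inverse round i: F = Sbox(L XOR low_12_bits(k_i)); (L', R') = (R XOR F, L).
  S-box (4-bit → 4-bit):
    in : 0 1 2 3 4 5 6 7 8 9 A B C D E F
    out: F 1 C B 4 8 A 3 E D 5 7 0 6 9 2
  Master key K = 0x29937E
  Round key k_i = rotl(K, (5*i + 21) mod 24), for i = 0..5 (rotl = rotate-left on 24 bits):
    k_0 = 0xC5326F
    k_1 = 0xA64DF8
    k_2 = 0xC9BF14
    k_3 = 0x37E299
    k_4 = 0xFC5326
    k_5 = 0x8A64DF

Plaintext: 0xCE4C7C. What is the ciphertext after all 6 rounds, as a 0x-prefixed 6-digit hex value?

s_0 = plaintext = 0xCE4C7C
s_1 = Round(s_0, k_0) = 0xC7C5FF
s_2 = Round(s_1, k_1) = 0x5FF28F
s_3 = Round(s_2, k_2) = 0x28F328
s_4 = Round(s_3, k_3) = 0x3283FE
s_5 = Round(s_4, k_4) = 0x3FEC46
s_6 = Round(s_5, k_5) = 0xC46D23

0xC46D23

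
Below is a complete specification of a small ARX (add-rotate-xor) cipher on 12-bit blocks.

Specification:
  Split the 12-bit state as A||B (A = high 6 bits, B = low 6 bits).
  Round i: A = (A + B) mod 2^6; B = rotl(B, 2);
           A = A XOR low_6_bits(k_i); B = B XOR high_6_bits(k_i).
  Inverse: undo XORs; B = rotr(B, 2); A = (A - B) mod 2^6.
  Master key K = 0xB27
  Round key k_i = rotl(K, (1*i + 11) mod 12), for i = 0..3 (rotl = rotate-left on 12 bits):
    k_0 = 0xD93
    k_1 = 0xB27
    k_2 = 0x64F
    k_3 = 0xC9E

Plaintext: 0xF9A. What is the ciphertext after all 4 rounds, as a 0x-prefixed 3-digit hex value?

s_0 = plaintext = 0xF9A
s_1 = Round(s_0, k_0) = 0x2DF
s_2 = Round(s_1, k_1) = 0x351
s_3 = Round(s_2, k_2) = 0x45C
s_4 = Round(s_3, k_3) = 0xCC3

0xCC3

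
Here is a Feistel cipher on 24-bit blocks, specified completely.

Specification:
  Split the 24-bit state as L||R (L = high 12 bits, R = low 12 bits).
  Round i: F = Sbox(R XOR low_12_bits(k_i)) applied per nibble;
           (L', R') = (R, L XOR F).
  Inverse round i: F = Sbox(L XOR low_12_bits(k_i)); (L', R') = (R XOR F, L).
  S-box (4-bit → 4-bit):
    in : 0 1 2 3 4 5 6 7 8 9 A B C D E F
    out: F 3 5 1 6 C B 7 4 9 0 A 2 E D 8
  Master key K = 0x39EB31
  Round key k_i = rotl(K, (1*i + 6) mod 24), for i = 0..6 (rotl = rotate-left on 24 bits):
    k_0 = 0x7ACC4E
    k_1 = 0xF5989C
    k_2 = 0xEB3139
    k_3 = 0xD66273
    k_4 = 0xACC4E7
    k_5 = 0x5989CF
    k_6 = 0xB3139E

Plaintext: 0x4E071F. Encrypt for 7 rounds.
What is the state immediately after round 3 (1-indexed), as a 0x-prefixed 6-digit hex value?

s_0 = plaintext = 0x4E071F
s_1 = Round(s_0, k_0) = 0x71FE23
s_2 = Round(s_1, k_1) = 0xE23CB7
s_3 = Round(s_2, k_2) = 0xCB706E
s_4 = Round(s_3, k_3) = 0x06E989
s_5 = Round(s_4, k_4) = 0x989ED3
s_6 = Round(s_5, k_5) = 0xED3EBB
s_7 = Round(s_6, k_6) = 0xEBB08F

0xCB706E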